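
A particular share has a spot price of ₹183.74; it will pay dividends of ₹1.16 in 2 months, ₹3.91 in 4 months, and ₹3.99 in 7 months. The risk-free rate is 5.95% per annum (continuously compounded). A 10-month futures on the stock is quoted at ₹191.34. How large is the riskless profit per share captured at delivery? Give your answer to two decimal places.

₹7.54 per share

PV(dividends) I = 1.16·e^(−0.0595·2/12) + 3.91·e^(−0.0595·4/12) + 3.99·e^(−0.0595·7/12) = 8.8357
Fair futures F* = (S − I)·e^(rT) = (183.74 − 8.8357)·e^0.049583 = 174.9043 × 1.050833 = 183.7952
Market ₹191.34 > fair 183.7952: forward overpriced → cash-and-carry (borrow at r, buy the stock and collect the dividends, short the forward).
Profit at T = |F_mkt − F*| = |191.34 − 183.7952| = ₹7.54 per share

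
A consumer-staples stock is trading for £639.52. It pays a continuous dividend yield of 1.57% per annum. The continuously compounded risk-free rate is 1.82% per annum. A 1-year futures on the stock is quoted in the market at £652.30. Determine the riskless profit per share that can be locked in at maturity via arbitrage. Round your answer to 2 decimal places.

£11.18 per share

Fair futures: F* = S·e^(carry·T), with carry = (r − q) = 0.0182 − 0.0157 = 0.0025
F* = 639.52 · e^(0.0025 × 1) = 639.52 · e^0.002500 = 639.52 × 1.002503 = £641.1207
Market £652.30 > fair £641.1207: forward overpriced → cash-and-carry (buy spot, short the forward).
At maturity, profit = |F_mkt − F*| = |652.30 − 641.1207| = £11.18 per share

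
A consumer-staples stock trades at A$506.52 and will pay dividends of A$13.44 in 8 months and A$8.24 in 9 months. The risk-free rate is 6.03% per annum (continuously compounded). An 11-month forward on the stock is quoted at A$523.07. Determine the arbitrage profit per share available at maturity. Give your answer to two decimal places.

PV(dividends) I = 13.44·e^(−0.0603·8/12) + 8.24·e^(−0.0603·9/12) = 20.7861
Fair forward F* = (S − I)·e^(rT) = (506.52 − 20.7861)·e^0.055275 = 485.7339 × 1.056831 = 513.3386
Market A$523.07 > fair 513.3386: forward overpriced → cash-and-carry (borrow at r, buy the stock and collect the dividends, short the forward).
Profit at T = |F_mkt − F*| = |523.07 − 513.3386| = A$9.73 per share

A$9.73 per share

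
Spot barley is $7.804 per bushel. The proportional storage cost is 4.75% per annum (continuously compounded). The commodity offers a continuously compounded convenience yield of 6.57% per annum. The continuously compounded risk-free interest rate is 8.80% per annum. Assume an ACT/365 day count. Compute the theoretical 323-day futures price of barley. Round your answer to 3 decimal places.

Net carry = r + u − y = 0.0880 + 0.0475 − 0.0657 = 0.0698
F = S·e^((r+u−y)T) = 7.804 · e^(0.0698 × 323/365) = 7.804 · e^0.061768
= 7.804 × 1.063716 = $8.301 per bushel

$8.301 per bushel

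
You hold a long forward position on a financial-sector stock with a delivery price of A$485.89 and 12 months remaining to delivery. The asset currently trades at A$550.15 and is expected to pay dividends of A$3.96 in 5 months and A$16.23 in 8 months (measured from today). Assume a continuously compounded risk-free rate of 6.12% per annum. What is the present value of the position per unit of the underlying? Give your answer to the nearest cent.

A$73.66

PV(remaining dividends) I = 3.96·e^(−0.0612·5/12) + 16.23·e^(−0.0612·8/12) = 19.4414
Current forward F = (S − I)·e^(rT) = (550.15 − 19.4414)·e^(0.0612·12/12) = 530.7086 × 1.063112 = 564.2027
Value (long) = (F − K)·e^(−rT) = (564.2027 − 485.89) × 0.940635 = 73.6637
Value = A$73.66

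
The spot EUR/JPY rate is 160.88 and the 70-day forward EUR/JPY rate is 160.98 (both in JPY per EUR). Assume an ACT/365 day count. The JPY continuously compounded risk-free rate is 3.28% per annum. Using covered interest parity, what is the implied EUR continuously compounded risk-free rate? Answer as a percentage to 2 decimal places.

F = S·e^((r_JPY − r_EUR)T) ⇒ r_EUR = r_JPY − ln(F/S)/T
ln(160.98/160.88) = 0.000621; /(70/365) = 0.003238
r_EUR = 0.0328 − 0.003238 = 0.029562
r_EUR = 2.96%

2.96%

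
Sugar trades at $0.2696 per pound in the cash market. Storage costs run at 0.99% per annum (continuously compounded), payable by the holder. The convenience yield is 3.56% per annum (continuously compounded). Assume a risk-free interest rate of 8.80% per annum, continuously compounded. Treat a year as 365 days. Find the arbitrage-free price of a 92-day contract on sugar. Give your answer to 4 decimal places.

$0.2739 per pound

Net carry = r + u − y = 0.0880 + 0.0099 − 0.0356 = 0.0623
F = S·e^((r+u−y)T) = 0.2696 · e^(0.0623 × 92/365) = 0.2696 · e^0.015703
= 0.2696 × 1.015827 = $0.2739 per pound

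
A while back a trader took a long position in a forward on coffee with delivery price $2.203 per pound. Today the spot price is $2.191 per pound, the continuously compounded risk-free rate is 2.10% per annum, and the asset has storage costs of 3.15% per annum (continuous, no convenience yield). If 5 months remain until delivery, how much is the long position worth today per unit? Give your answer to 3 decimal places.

$0.036 per pound

Current fair forward for the remaining 5 months: F = S·e^((r + u)·T), (r + u) = 0.0210 + 0.0315 = 0.0525
F = 2.191 · e^(0.0525 × 5/12) = 2.191 × 1.022116 = 2.2395
Value of long forward = (F − K)·e^(−rT) = (2.2395 − 2.203) · e^(−0.0210·5/12)
= 0.0365 × 0.991288 = 0.036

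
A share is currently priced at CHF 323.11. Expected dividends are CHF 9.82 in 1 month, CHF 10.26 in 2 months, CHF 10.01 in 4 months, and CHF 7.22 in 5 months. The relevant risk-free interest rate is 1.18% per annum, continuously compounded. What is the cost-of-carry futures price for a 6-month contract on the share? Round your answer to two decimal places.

CHF 287.60

PV(dividends) I = 9.82·e^(−0.0118·1/12) + 10.26·e^(−0.0118·2/12) + 10.01·e^(−0.0118·4/12) + 7.22·e^(−0.0118·5/12)
I = 9.8103 + 10.2398 + 9.9707 + 7.1846 = 37.2054
F = (S − I)·e^(rT) = (323.11 − 37.2054) · e^(0.0118·6/12)
= 285.9046 · e^0.005900 = 285.9046 × 1.005917 = CHF 287.60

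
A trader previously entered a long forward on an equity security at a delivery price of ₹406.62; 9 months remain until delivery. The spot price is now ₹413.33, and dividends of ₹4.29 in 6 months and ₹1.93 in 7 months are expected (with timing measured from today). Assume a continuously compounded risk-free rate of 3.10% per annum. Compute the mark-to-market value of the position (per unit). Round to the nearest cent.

PV(remaining dividends) I = 4.29·e^(−0.0310·6/12) + 1.93·e^(−0.0310·7/12) = 6.1194
Current forward F = (S − I)·e^(rT) = (413.33 − 6.1194)·e^(0.0310·9/12) = 407.2106 × 1.023522 = 416.7890
Value (long) = (F − K)·e^(−rT) = (416.7890 − 406.62) × 0.977018 = 9.9353
Value = ₹9.94

₹9.94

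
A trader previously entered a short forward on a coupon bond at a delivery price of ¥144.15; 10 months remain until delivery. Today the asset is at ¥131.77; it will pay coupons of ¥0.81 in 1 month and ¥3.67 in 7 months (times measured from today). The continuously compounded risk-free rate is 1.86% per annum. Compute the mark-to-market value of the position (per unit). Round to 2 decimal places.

¥14.60

PV(remaining coupons) I = 0.81·e^(−0.0186·1/12) + 3.67·e^(−0.0186·7/12) = 4.4391
Current forward F = (S − I)·e^(rT) = (131.77 − 4.4391)·e^(0.0186·10/12) = 127.3309 × 1.015621 = 129.3199
Value (long) = (F − K)·e^(−rT) = (129.3199 − 144.15) × 0.984620 = -14.6020
Short position value = −(long value) = ¥14.60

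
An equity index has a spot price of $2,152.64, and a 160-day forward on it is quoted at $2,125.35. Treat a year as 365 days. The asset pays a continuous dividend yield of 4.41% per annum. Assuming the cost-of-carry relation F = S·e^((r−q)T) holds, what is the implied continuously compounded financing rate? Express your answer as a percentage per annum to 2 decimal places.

From F = S·e^((r−q)T): (r − q) = ln(F/S)/T
ln(2125.35/2152.64) = ln(0.987323) = -0.012758
(r − q) = -0.012758 / (160/365) = -0.029104
r = ln(F/S)/T + q = -0.029104 + 0.0441 = 0.014996
r = 1.50%

1.50%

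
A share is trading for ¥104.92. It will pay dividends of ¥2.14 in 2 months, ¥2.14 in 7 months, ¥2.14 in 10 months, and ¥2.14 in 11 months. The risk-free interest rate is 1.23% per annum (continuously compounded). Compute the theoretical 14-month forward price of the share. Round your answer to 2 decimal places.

PV(dividends) I = 2.14·e^(−0.0123·2/12) + 2.14·e^(−0.0123·7/12) + 2.14·e^(−0.0123·10/12) + 2.14·e^(−0.0123·11/12)
I = 2.1356 + 2.1247 + 2.1182 + 2.1160 = 8.4945
F = (S − I)·e^(rT) = (104.92 − 8.4945) · e^(0.0123·14/12)
= 96.4255 · e^0.014350 = 96.4255 × 1.014453 = ¥97.82

¥97.82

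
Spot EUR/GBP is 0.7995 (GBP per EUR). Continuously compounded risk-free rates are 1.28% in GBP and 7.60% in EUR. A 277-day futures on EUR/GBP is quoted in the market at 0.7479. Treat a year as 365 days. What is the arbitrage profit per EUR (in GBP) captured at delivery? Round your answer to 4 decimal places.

Fair futures: F* = S·e^(carry·T), with carry = (r_GBP − r_EUR) = 0.0128 − 0.0760 = -0.0632
F* = 0.7995 · e^(-0.0632 × 277/365) = 0.7995 · e^-0.047963 = 0.7995 × 0.953169 = 0.7621
Market 0.7479 < fair 0.7621: forward underpriced → reverse cash-and-carry (short spot, go long the forward).
At maturity, profit = |F_mkt − F*| = |0.7479 − 0.7621| = 0.0142 per EUR (in GBP)

0.0142 per EUR (in GBP)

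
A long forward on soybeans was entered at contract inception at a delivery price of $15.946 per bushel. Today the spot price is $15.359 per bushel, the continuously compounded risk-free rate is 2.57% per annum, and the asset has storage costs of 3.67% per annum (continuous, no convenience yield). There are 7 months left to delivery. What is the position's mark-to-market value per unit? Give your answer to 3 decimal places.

-$0.017 per bushel

Current fair forward for the remaining 7 months: F = S·e^((r + u)·T), (r + u) = 0.0257 + 0.0367 = 0.0624
F = 15.359 · e^(0.0624 × 7/12) = 15.359 × 1.037071 = 15.9284
Value of long forward = (F − K)·e^(−rT) = (15.9284 − 15.946) · e^(−0.0257·7/12)
= -0.0176 × 0.985120 = -0.017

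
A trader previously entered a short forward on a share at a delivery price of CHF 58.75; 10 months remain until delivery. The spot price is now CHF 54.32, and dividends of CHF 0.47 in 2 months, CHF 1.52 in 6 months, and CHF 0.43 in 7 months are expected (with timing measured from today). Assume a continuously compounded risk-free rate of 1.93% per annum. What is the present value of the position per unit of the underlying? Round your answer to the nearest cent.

PV(remaining dividends) I = 0.47·e^(−0.0193·2/12) + 1.52·e^(−0.0193·6/12) + 0.43·e^(−0.0193·7/12) = 2.3991
Current forward F = (S − I)·e^(rT) = (54.32 − 2.3991)·e^(0.0193·10/12) = 51.9209 × 1.016213 = 52.7627
Value (long) = (F − K)·e^(−rT) = (52.7627 − 58.75) × 0.984045 = -5.8918
Short position value = −(long value) = CHF 5.89

CHF 5.89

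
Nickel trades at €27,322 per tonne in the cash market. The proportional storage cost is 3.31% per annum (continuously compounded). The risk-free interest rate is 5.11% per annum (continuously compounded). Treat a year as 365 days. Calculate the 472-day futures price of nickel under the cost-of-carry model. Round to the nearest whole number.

€30,465 per tonne

Net carry = r + u − y = 0.0511 + 0.0331 − 0.0000 = 0.0842
F = S·e^((r+u−y)T) = 27322 · e^(0.0842 × 472/365) = 27322 · e^0.108883
= 27322 × 1.115032 = €30,465 per tonne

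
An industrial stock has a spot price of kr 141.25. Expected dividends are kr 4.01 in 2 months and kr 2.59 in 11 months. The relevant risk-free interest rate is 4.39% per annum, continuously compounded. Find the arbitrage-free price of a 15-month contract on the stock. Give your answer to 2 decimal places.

kr 142.38

PV(dividends) I = 4.01·e^(−0.0439·2/12) + 2.59·e^(−0.0439·11/12)
I = 3.9808 + 2.4878 = 6.4686
F = (S − I)·e^(rT) = (141.25 − 6.4686) · e^(0.0439·15/12)
= 134.7814 · e^0.054875 = 134.7814 × 1.056409 = kr 142.38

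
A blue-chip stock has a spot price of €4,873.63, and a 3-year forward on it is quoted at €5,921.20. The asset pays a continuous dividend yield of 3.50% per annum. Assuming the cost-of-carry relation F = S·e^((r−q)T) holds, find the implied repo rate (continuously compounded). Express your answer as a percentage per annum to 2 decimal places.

From F = S·e^((r−q)T): (r − q) = ln(F/S)/T
ln(5921.20/4873.63) = ln(1.214947) = 0.194700
(r − q) = 0.194700 / (3) = 0.064900
r = ln(F/S)/T + q = 0.064900 + 0.0350 = 0.099900
r = 9.99%

9.99%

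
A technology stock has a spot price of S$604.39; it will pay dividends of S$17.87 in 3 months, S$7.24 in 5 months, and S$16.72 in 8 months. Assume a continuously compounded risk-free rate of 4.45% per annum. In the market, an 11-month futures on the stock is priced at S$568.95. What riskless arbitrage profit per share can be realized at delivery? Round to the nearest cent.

S$17.89 per share

PV(dividends) I = 17.87·e^(−0.0445·3/12) + 7.24·e^(−0.0445·5/12) + 16.72·e^(−0.0445·8/12) = 41.0106
Fair futures F* = (S − I)·e^(rT) = (604.39 − 41.0106)·e^0.040792 = 563.3794 × 1.041635 = 586.8357
Market S$568.95 < fair 586.8357: forward underpriced → reverse cash-and-carry (short the stock, invest proceeds at r, pay the dividends, go long the forward).
Profit at T = |F_mkt − F*| = |568.95 − 586.8357| = S$17.89 per share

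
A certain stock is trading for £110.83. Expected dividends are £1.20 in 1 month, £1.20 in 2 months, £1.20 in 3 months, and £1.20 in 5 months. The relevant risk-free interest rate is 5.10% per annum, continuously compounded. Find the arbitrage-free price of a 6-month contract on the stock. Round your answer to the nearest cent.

£108.83

PV(dividends) I = 1.20·e^(−0.0510·1/12) + 1.20·e^(−0.0510·2/12) + 1.20·e^(−0.0510·3/12) + 1.20·e^(−0.0510·5/12)
I = 1.1949 + 1.1898 + 1.1848 + 1.1748 = 4.7443
F = (S − I)·e^(rT) = (110.83 − 4.7443) · e^(0.0510·6/12)
= 106.0857 · e^0.025500 = 106.0857 × 1.025828 = £108.83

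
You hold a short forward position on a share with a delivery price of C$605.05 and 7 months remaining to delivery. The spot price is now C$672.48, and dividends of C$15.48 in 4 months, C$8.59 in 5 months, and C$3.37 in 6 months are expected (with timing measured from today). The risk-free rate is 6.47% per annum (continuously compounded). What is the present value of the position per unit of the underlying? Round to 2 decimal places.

-C$63.07

PV(remaining dividends) I = 15.48·e^(−0.0647·4/12) + 8.59·e^(−0.0647·5/12) + 3.37·e^(−0.0647·6/12) = 26.7740
Current forward F = (S − I)·e^(rT) = (672.48 − 26.7740)·e^(0.0647·7/12) = 645.7060 × 1.038463 = 670.5418
Value (long) = (F − K)·e^(−rT) = (670.5418 − 605.05) × 0.962962 = 63.0661
Short position value = −(long value) = -C$63.07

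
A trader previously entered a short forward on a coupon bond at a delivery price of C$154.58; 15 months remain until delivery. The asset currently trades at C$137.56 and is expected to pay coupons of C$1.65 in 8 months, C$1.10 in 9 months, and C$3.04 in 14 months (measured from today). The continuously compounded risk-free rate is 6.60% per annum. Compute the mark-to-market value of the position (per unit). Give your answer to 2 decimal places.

PV(remaining coupons) I = 1.65·e^(−0.0660·8/12) + 1.10·e^(−0.0660·9/12) + 3.04·e^(−0.0660·14/12) = 5.4406
Current forward F = (S − I)·e^(rT) = (137.56 − 5.4406)·e^(0.0660·15/12) = 132.1194 × 1.085999 = 143.4815
Value (long) = (F − K)·e^(−rT) = (143.4815 − 154.58) × 0.920811 = -10.2196
Short position value = −(long value) = C$10.22

C$10.22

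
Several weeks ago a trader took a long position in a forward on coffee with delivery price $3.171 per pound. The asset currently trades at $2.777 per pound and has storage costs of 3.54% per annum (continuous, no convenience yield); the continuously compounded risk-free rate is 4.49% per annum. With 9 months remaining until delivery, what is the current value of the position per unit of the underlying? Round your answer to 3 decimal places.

Current fair forward for the remaining 9 months: F = S·e^((r + u)·T), (r + u) = 0.0449 + 0.0354 = 0.0803
F = 2.777 · e^(0.0803 × 9/12) = 2.777 × 1.062075 = 2.9494
Value of long forward = (F − K)·e^(−rT) = (2.9494 − 3.171) · e^(−0.0449·9/12)
= -0.2216 × 0.966886 = -0.214

-$0.214 per pound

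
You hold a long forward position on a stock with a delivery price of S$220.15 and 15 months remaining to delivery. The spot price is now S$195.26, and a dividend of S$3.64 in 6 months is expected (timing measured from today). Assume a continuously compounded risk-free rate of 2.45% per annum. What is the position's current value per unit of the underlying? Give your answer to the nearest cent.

-S$21.85

PV(remaining dividends) I = 3.64·e^(−0.0245·6/12) = 3.5957
Current forward F = (S − I)·e^(rT) = (195.26 − 3.5957)·e^(0.0245·15/12) = 191.6643 × 1.031099 = 197.6249
Value (long) = (F − K)·e^(−rT) = (197.6249 − 220.15) × 0.969839 = -21.8457
Value = -S$21.85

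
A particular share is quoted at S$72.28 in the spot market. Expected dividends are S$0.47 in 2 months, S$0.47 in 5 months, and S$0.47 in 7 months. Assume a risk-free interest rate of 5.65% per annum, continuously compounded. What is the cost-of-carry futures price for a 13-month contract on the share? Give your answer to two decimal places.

PV(dividends) I = 0.47·e^(−0.0565·2/12) + 0.47·e^(−0.0565·5/12) + 0.47·e^(−0.0565·7/12)
I = 0.4656 + 0.4591 + 0.4548 = 1.3795
F = (S − I)·e^(rT) = (72.28 − 1.3795) · e^(0.0565·13/12)
= 70.9005 · e^0.061208 = 70.9005 × 1.063120 = S$75.38

S$75.38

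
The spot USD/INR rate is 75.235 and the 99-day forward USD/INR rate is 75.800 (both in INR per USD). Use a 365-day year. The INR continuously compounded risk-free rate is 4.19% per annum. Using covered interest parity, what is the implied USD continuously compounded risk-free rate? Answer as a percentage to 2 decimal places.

1.43%

F = S·e^((r_INR − r_USD)T) ⇒ r_USD = r_INR − ln(F/S)/T
ln(75.800/75.235) = 0.007482; /(99/365) = 0.027585
r_USD = 0.0419 − 0.027585 = 0.014315
r_USD = 1.43%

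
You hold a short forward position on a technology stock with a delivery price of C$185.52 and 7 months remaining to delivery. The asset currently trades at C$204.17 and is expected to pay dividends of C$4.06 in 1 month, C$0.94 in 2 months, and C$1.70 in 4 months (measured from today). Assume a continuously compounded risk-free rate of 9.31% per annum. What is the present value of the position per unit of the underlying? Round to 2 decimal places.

PV(remaining dividends) I = 4.06·e^(−0.0931·1/12) + 0.94·e^(−0.0931·2/12) + 1.70·e^(−0.0931·4/12) = 6.6022
Current forward F = (S − I)·e^(rT) = (204.17 − 6.6022)·e^(0.0931·7/12) = 197.5678 × 1.055810 = 208.5941
Value (long) = (F − K)·e^(−rT) = (208.5941 − 185.52) × 0.947140 = 21.8544
Short position value = −(long value) = -C$21.85

-C$21.85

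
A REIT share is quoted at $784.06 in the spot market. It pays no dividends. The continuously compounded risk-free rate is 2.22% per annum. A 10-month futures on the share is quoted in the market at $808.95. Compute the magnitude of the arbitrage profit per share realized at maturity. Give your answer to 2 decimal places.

$10.25 per share

Fair futures: F* = S·e^(carry·T), with carry = r = 0.0222
F* = 784.06 · e^(0.0222 × 10/12) = 784.06 · e^0.018500 = 784.06 × 1.018672 = $798.7000
Market $808.95 > fair $798.7000: forward overpriced → cash-and-carry (buy spot, short the forward).
At maturity, profit = |F_mkt − F*| = |808.95 − 798.7000| = $10.25 per share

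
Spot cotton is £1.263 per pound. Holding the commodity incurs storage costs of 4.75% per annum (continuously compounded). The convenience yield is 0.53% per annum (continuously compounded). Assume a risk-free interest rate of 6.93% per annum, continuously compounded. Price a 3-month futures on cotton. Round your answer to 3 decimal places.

Net carry = r + u − y = 0.0693 + 0.0475 − 0.0053 = 0.1115
F = S·e^((r+u−y)T) = 1.263 · e^(0.1115 × 3/12) = 1.263 · e^0.027875
= 1.263 × 1.028267 = £1.299 per pound

£1.299 per pound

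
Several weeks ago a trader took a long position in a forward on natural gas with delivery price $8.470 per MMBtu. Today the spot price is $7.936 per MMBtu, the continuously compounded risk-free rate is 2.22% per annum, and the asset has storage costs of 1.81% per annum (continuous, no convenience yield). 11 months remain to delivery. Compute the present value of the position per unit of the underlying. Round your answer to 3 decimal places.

-$0.231 per MMBtu

Current fair forward for the remaining 11 months: F = S·e^((r + u)·T), (r + u) = 0.0222 + 0.0181 = 0.0403
F = 7.936 · e^(0.0403 × 11/12) = 7.936 × 1.037632 = 8.2346
Value of long forward = (F − K)·e^(−rT) = (8.2346 − 8.470) · e^(−0.0222·11/12)
= -0.2354 × 0.979856 = -0.231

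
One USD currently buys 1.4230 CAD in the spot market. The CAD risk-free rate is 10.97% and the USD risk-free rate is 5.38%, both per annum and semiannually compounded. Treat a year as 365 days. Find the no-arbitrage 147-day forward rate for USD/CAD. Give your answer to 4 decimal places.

1.4541

By covered interest parity, F = S · (1+r_CAD/2)^(2T) / (1+r_USD/2)^(2T)
= 1.4230 × 1.043950 / 1.021611 = 1.4230 × 1.021866
F = 1.4541 CAD per USD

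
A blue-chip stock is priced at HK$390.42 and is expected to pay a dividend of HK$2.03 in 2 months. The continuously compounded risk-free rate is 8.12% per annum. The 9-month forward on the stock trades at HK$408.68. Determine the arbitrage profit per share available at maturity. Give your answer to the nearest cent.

PV(dividends) I = 2.03·e^(−0.0812·2/12) = 2.0027
Fair forward F* = (S − I)·e^(rT) = (390.42 − 2.0027)·e^0.060900 = 388.4173 × 1.062793 = 412.8072
Market HK$408.68 < fair 412.8072: forward underpriced → reverse cash-and-carry (short the stock, invest proceeds at r, pay the dividends, go long the forward).
Profit at T = |F_mkt − F*| = |408.68 − 412.8072| = HK$4.13 per share

HK$4.13 per share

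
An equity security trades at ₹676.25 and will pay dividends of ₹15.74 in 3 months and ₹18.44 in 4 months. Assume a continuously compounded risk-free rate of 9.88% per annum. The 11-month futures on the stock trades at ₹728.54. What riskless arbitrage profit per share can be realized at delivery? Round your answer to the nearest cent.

PV(dividends) I = 15.74·e^(−0.0988·3/12) + 18.44·e^(−0.0988·4/12) = 33.1986
Fair futures F* = (S − I)·e^(rT) = (676.25 − 33.1986)·e^0.090567 = 643.0514 × 1.094795 = 704.0095
Market ₹728.54 > fair 704.0095: forward overpriced → cash-and-carry (borrow at r, buy the stock and collect the dividends, short the forward).
Profit at T = |F_mkt − F*| = |728.54 − 704.0095| = ₹24.53 per share

₹24.53 per share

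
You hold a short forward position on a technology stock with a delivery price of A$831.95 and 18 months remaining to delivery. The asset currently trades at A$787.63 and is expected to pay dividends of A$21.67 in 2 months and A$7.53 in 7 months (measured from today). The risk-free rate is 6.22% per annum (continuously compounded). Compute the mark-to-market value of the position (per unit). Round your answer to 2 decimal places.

PV(remaining dividends) I = 21.67·e^(−0.0622·2/12) + 7.53·e^(−0.0622·7/12) = 28.7082
Current forward F = (S − I)·e^(rT) = (787.63 − 28.7082)·e^(0.0622·18/12) = 758.9218 × 1.097791 = 833.1375
Value (long) = (F − K)·e^(−rT) = (833.1375 − 831.95) × 0.910920 = 1.0817
Short position value = −(long value) = -A$1.08

-A$1.08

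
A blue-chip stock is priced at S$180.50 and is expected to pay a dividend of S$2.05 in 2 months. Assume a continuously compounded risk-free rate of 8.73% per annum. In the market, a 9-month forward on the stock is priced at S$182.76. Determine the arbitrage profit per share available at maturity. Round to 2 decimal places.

S$7.80 per share

PV(dividends) I = 2.05·e^(−0.0873·2/12) = 2.0204
Fair forward F* = (S − I)·e^(rT) = (180.50 − 2.0204)·e^0.065475 = 178.4796 × 1.067666 = 190.5566
Market S$182.76 < fair 190.5566: forward underpriced → reverse cash-and-carry (short the stock, invest proceeds at r, pay the dividends, go long the forward).
Profit at T = |F_mkt − F*| = |182.76 − 190.5566| = S$7.80 per share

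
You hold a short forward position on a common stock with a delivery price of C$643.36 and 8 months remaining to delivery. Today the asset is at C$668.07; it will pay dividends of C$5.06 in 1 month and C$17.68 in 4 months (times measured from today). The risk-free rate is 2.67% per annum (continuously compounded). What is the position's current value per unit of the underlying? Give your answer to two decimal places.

PV(remaining dividends) I = 5.06·e^(−0.0267·1/12) + 17.68·e^(−0.0267·4/12) = 22.5721
Current forward F = (S − I)·e^(rT) = (668.07 − 22.5721)·e^(0.0267·8/12) = 645.4979 × 1.017959 = 657.0904
Value (long) = (F − K)·e^(−rT) = (657.0904 − 643.36) × 0.982357 = 13.4882
Short position value = −(long value) = -C$13.49

-C$13.49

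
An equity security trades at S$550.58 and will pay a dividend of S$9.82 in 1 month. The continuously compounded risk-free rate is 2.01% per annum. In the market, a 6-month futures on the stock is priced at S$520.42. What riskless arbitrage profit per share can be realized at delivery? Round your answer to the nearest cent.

PV(dividends) I = 9.82·e^(−0.0201·1/12) = 9.8036
Fair futures F* = (S − I)·e^(rT) = (550.58 − 9.8036)·e^0.010050 = 540.7764 × 1.010101 = 546.2388
Market S$520.42 < fair 546.2388: forward underpriced → reverse cash-and-carry (short the stock, invest proceeds at r, pay the dividends, go long the forward).
Profit at T = |F_mkt − F*| = |520.42 − 546.2388| = S$25.82 per share

S$25.82 per share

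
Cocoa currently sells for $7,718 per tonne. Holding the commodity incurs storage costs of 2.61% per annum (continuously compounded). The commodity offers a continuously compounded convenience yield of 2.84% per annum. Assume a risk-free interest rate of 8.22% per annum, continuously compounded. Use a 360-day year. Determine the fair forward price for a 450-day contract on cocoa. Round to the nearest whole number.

Net carry = r + u − y = 0.0822 + 0.0261 − 0.0284 = 0.0799
F = S·e^((r+u−y)T) = 7718 · e^(0.0799 × 450/360) = 7718 · e^0.099875
= 7718 × 1.105033 = $8,529 per tonne

$8,529 per tonne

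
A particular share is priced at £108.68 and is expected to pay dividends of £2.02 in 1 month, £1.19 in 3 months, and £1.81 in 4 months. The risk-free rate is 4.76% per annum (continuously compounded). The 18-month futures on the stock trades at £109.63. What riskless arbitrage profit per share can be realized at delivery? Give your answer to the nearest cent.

£1.76 per share

PV(dividends) I = 2.02·e^(−0.0476·1/12) + 1.19·e^(−0.0476·3/12) + 1.81·e^(−0.0476·4/12) = 4.9694
Fair futures F* = (S − I)·e^(rT) = (108.68 − 4.9694)·e^0.071400 = 103.7106 × 1.074011 = 111.3863
Market £109.63 < fair 111.3863: forward underpriced → reverse cash-and-carry (short the stock, invest proceeds at r, pay the dividends, go long the forward).
Profit at T = |F_mkt − F*| = |109.63 − 111.3863| = £1.76 per share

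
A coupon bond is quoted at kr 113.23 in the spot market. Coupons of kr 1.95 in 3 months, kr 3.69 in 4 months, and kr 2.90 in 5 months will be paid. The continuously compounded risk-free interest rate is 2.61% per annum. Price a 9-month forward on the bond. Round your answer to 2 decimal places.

PV(coupons) I = 1.95·e^(−0.0261·3/12) + 3.69·e^(−0.0261·4/12) + 2.90·e^(−0.0261·5/12)
I = 1.9373 + 3.6580 + 2.8686 = 8.4639
F = (S − I)·e^(rT) = (113.23 − 8.4639) · e^(0.0261·9/12)
= 104.7661 · e^0.019575 = 104.7661 × 1.019768 = kr 106.84

kr 106.84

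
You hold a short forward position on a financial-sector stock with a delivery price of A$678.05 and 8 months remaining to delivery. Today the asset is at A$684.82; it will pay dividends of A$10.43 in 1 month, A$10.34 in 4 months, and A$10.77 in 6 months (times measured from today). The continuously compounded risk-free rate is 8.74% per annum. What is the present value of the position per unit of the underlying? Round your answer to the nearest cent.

PV(remaining dividends) I = 10.43·e^(−0.0874·1/12) + 10.34·e^(−0.0874·4/12) + 10.77·e^(−0.0874·6/12) = 30.7069
Current forward F = (S − I)·e^(rT) = (684.82 − 30.7069)·e^(0.0874·8/12) = 654.1131 × 1.059998 = 693.3586
Value (long) = (F − K)·e^(−rT) = (693.3586 − 678.05) × 0.943398 = 14.4421
Short position value = −(long value) = -A$14.44

-A$14.44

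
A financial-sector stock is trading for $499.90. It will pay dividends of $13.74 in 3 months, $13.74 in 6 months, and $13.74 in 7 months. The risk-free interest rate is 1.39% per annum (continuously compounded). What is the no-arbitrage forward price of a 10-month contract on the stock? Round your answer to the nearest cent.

PV(dividends) I = 13.74·e^(−0.0139·3/12) + 13.74·e^(−0.0139·6/12) + 13.74·e^(−0.0139·7/12)
I = 13.6923 + 13.6448 + 13.6290 = 40.9661
F = (S − I)·e^(rT) = (499.90 − 40.9661) · e^(0.0139·10/12)
= 458.9339 · e^0.011583 = 458.9339 × 1.011650 = $464.28

$464.28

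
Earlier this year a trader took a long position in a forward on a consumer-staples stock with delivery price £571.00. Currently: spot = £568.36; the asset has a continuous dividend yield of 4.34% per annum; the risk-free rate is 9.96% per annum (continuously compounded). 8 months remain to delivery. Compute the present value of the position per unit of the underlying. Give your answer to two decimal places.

Current fair forward for the remaining 8 months: F = S·e^((r − q)·T), (r − q) = 0.0996 − 0.0434 = 0.0562
F = 568.36 · e^(0.0562 × 8/12) = 568.36 × 1.038177 = 590.0583
Value of long forward = (F − K)·e^(−rT) = (590.0583 − 571.00) · e^(−0.0996·8/12)
= 19.0583 × 0.935756 = 17.83

£17.83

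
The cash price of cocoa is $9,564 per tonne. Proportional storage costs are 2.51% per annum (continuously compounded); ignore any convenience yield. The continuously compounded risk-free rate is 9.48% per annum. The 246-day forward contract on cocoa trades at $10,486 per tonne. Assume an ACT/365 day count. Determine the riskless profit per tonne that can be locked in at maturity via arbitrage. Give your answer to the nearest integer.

Fair forward: F* = S·e^(carry·T), with carry = (r + u) = 0.0948 + 0.0251 = 0.1199
F* = 9564 · e^(0.1199 × 246/365) = 9564 · e^0.080809 = 9564 × 1.084164 = $10368.9445
Market $10486 > fair $10368.9445: forward overpriced → cash-and-carry (buy spot, short the forward).
At maturity, profit = |F_mkt − F*| = |10486 − 10368.9445| = $117 per tonne

$117 per tonne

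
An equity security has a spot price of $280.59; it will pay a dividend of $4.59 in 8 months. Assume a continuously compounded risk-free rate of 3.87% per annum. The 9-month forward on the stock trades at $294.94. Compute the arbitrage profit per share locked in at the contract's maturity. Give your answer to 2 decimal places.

PV(dividends) I = 4.59·e^(−0.0387·8/12) = 4.4731
Fair forward F* = (S − I)·e^(rT) = (280.59 − 4.4731)·e^0.029025 = 276.1169 × 1.029450 = 284.2485
Market $294.94 > fair 284.2485: forward overpriced → cash-and-carry (borrow at r, buy the stock and collect the dividends, short the forward).
Profit at T = |F_mkt − F*| = |294.94 − 284.2485| = $10.69 per share

$10.69 per share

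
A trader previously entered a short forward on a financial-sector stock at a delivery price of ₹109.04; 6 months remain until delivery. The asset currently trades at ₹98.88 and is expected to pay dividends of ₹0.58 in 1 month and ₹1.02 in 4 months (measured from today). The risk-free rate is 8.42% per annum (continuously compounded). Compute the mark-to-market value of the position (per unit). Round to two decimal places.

PV(remaining dividends) I = 0.58·e^(−0.0842·1/12) + 1.02·e^(−0.0842·4/12) = 1.5677
Current forward F = (S − I)·e^(rT) = (98.88 − 1.5677)·e^(0.0842·6/12) = 97.3123 × 1.042999 = 101.4966
Value (long) = (F − K)·e^(−rT) = (101.4966 − 109.04) × 0.958774 = -7.2324
Short position value = −(long value) = ₹7.23

₹7.23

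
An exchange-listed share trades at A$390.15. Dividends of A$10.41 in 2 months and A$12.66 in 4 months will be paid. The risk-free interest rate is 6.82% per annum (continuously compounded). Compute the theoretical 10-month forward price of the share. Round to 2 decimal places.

PV(dividends) I = 10.41·e^(−0.0682·2/12) + 12.66·e^(−0.0682·4/12)
I = 10.2923 + 12.3754 = 22.6677
F = (S − I)·e^(rT) = (390.15 − 22.6677) · e^(0.0682·10/12)
= 367.4823 · e^0.056833 = 367.4823 × 1.058479 = A$388.97

A$388.97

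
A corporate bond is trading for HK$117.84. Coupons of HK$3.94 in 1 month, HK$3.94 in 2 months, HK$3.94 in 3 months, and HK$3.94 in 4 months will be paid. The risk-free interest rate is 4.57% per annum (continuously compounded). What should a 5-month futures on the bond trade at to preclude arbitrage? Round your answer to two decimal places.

PV(coupons) I = 3.94·e^(−0.0457·1/12) + 3.94·e^(−0.0457·2/12) + 3.94·e^(−0.0457·3/12) + 3.94·e^(−0.0457·4/12)
I = 3.9250 + 3.9101 + 3.8952 + 3.8804 = 15.6107
F = (S − I)·e^(rT) = (117.84 − 15.6107) · e^(0.0457·5/12)
= 102.2293 · e^0.019042 = 102.2293 × 1.019224 = HK$104.19

HK$104.19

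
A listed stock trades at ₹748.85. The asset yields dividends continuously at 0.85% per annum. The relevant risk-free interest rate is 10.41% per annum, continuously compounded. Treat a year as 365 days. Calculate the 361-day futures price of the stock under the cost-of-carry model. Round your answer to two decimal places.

F = S·e^((r − q)T) = 748.85 · e^((0.1041 − 0.0085) × 361/365)
= 748.85 · e^0.094552 = 748.85 × 1.099166
F = ₹823.11

₹823.11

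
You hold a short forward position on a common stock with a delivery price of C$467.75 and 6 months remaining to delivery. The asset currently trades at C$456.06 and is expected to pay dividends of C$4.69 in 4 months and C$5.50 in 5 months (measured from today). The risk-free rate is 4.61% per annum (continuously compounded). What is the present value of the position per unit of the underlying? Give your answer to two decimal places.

C$11.05

PV(remaining dividends) I = 4.69·e^(−0.0461·4/12) + 5.50·e^(−0.0461·5/12) = 10.0138
Current forward F = (S − I)·e^(rT) = (456.06 − 10.0138)·e^(0.0461·6/12) = 446.0462 × 1.023318 = 456.4471
Value (long) = (F − K)·e^(−rT) = (456.4471 − 467.75) × 0.977214 = -11.0454
Short position value = −(long value) = C$11.05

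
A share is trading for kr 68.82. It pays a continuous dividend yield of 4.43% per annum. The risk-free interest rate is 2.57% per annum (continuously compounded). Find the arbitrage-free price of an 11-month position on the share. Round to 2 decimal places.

F = S·e^((r − q)T) = 68.82 · e^((0.0257 − 0.0443) × 11/12)
= 68.82 · e^-0.017050 = 68.82 × 0.983095
F = kr 67.66

kr 67.66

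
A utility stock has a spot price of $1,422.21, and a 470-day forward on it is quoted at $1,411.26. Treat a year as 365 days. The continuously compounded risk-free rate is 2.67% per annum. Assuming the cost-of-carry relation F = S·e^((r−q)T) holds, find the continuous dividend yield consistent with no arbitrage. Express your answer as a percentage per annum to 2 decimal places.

3.27%

From F = S·e^((r−q)T): (r − q) = ln(F/S)/T
ln(1411.26/1422.21) = ln(0.992301) = -0.007729
(r − q) = -0.007729 / (470/365) = -0.006002
q = r − ln(F/S)/T = 0.0267 + 0.006002 = 0.032702
q = 3.27%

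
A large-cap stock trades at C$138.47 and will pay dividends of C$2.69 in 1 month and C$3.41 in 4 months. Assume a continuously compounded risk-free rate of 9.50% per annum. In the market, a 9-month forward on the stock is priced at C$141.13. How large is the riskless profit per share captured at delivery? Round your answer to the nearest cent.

PV(dividends) I = 2.69·e^(−0.0950·1/12) + 3.41·e^(−0.0950·4/12) = 5.9725
Fair forward F* = (S − I)·e^(rT) = (138.47 − 5.9725)·e^0.071250 = 132.4975 × 1.073850 = 142.2824
Market C$141.13 < fair 142.2824: forward underpriced → reverse cash-and-carry (short the stock, invest proceeds at r, pay the dividends, go long the forward).
Profit at T = |F_mkt − F*| = |141.13 − 142.2824| = C$1.15 per share

C$1.15 per share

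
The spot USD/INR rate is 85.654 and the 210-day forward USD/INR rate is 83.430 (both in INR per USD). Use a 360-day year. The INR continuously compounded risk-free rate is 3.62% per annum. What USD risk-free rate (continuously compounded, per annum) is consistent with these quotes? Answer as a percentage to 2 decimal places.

F = S·e^((r_INR − r_USD)T) ⇒ r_USD = r_INR − ln(F/S)/T
ln(83.430/85.654) = -0.026308; /(210/360) = -0.045099
r_USD = 0.0362 + 0.045099 = 0.081299
r_USD = 8.13%

8.13%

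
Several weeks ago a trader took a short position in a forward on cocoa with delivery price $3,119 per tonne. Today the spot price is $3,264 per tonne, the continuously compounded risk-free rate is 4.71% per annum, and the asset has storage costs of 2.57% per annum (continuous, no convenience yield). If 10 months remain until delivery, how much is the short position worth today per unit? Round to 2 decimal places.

Current fair forward for the remaining 10 months: F = S·e^((r + u)·T), (r + u) = 0.0471 + 0.0257 = 0.0728
F = 3264 · e^(0.0728 × 10/12) = 3264 × 1.06254467 = 3468.1458
Value of long forward = (F − K)·e^(−rT) = (3468.1458 − 3119) · e^(−0.0471·10/12)
= 349.1458 × 0.96151030 = 335.71
Short position value = −(long value) = -$335.71

-$335.71 per tonne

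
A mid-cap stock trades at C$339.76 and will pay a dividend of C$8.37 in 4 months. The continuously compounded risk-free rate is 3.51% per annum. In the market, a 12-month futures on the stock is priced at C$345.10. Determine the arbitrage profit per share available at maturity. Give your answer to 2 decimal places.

PV(dividends) I = 8.37·e^(−0.0351·4/12) = 8.2726
Fair futures F* = (S − I)·e^(rT) = (339.76 − 8.2726)·e^0.035100 = 331.4874 × 1.035723 = 343.3291
Market C$345.10 > fair 343.3291: forward overpriced → cash-and-carry (borrow at r, buy the stock and collect the dividends, short the forward).
Profit at T = |F_mkt − F*| = |345.10 − 343.3291| = C$1.77 per share

C$1.77 per share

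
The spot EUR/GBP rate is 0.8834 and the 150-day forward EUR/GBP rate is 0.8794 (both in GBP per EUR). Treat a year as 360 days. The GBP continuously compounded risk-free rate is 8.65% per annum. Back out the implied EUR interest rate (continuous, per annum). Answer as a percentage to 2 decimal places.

9.74%

F = S·e^((r_GBP − r_EUR)T) ⇒ r_EUR = r_GBP − ln(F/S)/T
ln(0.8794/0.8834) = -0.004538; /(150/360) = -0.010891
r_EUR = 0.0865 + 0.010891 = 0.097391
r_EUR = 9.74%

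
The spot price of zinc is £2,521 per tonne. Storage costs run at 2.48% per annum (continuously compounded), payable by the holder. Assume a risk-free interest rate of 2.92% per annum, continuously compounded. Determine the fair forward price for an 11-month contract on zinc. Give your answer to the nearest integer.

Net carry = r + u − y = 0.0292 + 0.0248 − 0.0000 = 0.0540
F = S·e^((r+u−y)T) = 2521 · e^(0.0540 × 11/12) = 2521 · e^0.049500
= 2521 × 1.050746 = £2,649 per tonne

£2,649 per tonne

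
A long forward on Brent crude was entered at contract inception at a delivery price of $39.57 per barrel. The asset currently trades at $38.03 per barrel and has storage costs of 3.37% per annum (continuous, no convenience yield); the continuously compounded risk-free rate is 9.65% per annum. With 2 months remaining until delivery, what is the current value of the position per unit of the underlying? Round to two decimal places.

-$0.69 per barrel

Current fair forward for the remaining 2 months: F = S·e^((r + u)·T), (r + u) = 0.0965 + 0.0337 = 0.1302
F = 38.03 · e^(0.1302 × 2/12) = 38.03 × 1.021937 = 38.8643
Value of long forward = (F − K)·e^(−rT) = (38.8643 − 39.57) · e^(−0.0965·2/12)
= -0.7057 × 0.984045 = -0.69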